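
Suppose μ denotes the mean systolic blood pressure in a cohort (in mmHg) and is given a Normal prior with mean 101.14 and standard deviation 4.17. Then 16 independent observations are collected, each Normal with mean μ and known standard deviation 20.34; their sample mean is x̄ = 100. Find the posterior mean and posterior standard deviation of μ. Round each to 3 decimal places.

Prior precision 1/τ₀² = 1/4.17² = 0.0575080; data precision n/σ² = 16/20.34² = 0.0386739.
Posterior precision = 0.0575080 + 0.0386739 = 0.0961819, giving posterior SD = 1/√0.0961819 = 3.224.
Posterior mean = (0.0575080·101.14 + 0.0386739·100) / 0.0961819 = 100.682.

Posterior mean ≈ 100.682; posterior SD ≈ 3.224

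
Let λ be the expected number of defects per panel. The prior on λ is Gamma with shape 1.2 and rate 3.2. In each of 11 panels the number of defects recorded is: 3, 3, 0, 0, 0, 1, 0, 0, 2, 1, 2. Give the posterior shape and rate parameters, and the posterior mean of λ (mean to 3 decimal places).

Posterior: Gamma(shape=13.2, rate=14.2); mean ≈ 0.930

The Poisson likelihood adds the total count to the shape and the number of exposure periods to the rate. Here ∑xᵢ = 12 and n = 11, so shape 1.2→13.2 and rate 3.2→14.2.
E[λ | data] = 13.2/14.2 = 0.930.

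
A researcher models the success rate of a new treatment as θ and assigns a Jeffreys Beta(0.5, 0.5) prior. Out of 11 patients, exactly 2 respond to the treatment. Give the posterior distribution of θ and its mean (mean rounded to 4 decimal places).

Posterior: Beta(2.5, 9.5); mean ≈ 0.2083

Observing 2 successes and 9 failures updates Beta(0.5, 0.5) by adding the success and failure counts to the two shape parameters: α = 0.5+2 = 2.5, β = 0.5+9 = 9.5.
Posterior mean = α/(α+β) = 2.5/12 = 0.2083.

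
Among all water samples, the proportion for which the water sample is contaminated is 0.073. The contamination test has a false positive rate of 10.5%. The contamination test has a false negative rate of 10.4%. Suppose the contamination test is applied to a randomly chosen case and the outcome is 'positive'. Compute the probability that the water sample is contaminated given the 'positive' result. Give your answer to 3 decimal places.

Let H be the event that the water sample is contaminated. P(H) = 0.073, so P(¬H) = 0.927. With E the 'positive' result, P(E|H) = 0.896 and P(E|¬H) = 0.105.
P(E) = 0.896·0.073 + 0.105·0.927 = 0.065408 + 0.097335 = 0.16274.
By Bayes' theorem, P(H|E) = 0.065408 / 0.16274 = 0.402.

P(H | E) ≈ 0.402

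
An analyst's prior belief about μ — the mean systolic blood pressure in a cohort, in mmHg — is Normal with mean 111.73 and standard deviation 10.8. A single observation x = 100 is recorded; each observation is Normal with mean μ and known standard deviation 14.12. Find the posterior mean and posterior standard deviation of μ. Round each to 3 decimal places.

With known σ, the Normal prior is conjugate. Weight on the data is w = (n/σ²)/(n/σ² + 1/τ₀²) = 0.00501569/(0.00501569+0.00857339) = 0.36910.
Posterior mean = w·x̄ + (1−w)·μ₀ = 0.36910·100 + 0.63090·111.73 = 107.400. Posterior variance = 1/(0.00501569+0.00857339) = 73.5885, so SD = 8.578.

Posterior mean ≈ 107.400; posterior SD ≈ 8.578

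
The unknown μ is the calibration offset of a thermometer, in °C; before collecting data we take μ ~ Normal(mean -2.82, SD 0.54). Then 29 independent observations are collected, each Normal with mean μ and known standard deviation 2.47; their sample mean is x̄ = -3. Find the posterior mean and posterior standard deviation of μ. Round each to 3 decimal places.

Posterior mean ≈ -2.925; posterior SD ≈ 0.350

Prior precision 1/τ₀² = 1/0.54² = 3.42936; data precision n/σ² = 29/2.47² = 4.75340.
Posterior precision = 3.42936 + 4.75340 = 8.18275, giving posterior SD = 1/√8.18275 = 0.350.
Posterior mean = (3.42936·-2.82 + 4.75340·-3) / 8.18275 = -2.925.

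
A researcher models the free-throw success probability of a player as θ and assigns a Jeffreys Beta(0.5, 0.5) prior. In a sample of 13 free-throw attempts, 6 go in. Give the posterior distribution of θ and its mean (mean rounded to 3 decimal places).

Posterior: Beta(6.5, 7.5); mean ≈ 0.464

Observing 6 successes and 7 failures updates Beta(0.5, 0.5) by adding the success and failure counts to the two shape parameters: α = 0.5+6 = 6.5, β = 0.5+7 = 7.5.
Posterior mean = α/(α+β) = 6.5/14 = 0.464.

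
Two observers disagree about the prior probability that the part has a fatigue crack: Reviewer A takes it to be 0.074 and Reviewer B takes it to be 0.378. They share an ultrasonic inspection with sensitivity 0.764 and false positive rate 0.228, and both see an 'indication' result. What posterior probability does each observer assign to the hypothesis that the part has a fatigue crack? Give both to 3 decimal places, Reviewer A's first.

P('+'|H) = 0.764, P('+'|¬H) = 0.228.
Reviewer A: numerator 0.764·0.074 = 0.056536; evidence = 0.056536+0.228·0.926 = 0.26766; posterior = 0.211.
Reviewer B: numerator 0.764·0.378 = 0.28879; evidence = 0.28879+0.228·0.622 = 0.43061; posterior = 0.671.

Reviewer A: 0.211; Reviewer B: 0.671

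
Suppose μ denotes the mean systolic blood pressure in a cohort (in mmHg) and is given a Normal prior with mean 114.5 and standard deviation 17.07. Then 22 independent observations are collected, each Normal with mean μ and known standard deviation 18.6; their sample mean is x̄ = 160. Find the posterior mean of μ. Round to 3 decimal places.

With known σ, the Normal prior is conjugate. Weight on the data is w = (n/σ²)/(n/σ² + 1/τ₀²) = 0.0635912/(0.0635912+0.00343189) = 0.94880.
Posterior mean = w·x̄ + (1−w)·μ₀ = 0.94880·160 + 0.051205·114.5 = 157.670.

Posterior mean ≈ 157.670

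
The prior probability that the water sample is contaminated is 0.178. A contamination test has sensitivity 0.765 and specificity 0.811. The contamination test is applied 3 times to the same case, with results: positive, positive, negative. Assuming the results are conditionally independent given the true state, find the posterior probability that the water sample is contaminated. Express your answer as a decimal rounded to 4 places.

Posterior P(H) ≈ 0.5069

With H the event that the water sample is contaminated, the joint likelihood of the observed sequence is P(data|H) = 0.765·0.765·0.235 = 0.13753 and P(data|¬H) = 0.189·0.189·0.811 = 0.028970.
Bayes: P(H|data) = 0.178·0.13753 / (0.178·0.13753 + 0.822·0.028970) = 0.024480/0.048293 = 0.5069.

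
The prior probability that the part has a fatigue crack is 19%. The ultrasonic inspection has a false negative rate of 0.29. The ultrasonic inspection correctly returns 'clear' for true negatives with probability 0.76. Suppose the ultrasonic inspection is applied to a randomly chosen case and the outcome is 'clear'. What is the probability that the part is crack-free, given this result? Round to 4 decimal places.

Let H be the event that the part has a fatigue crack. P(H) = 0.19, so P(¬H) = 0.81. With E the 'clear' result, P(E|H) = 0.29 and P(E|¬H) = 0.76.
P(E) = 0.29·0.19 + 0.76·0.81 = 0.055100 + 0.61560 = 0.67070.
By Bayes' theorem, P(H|E) = 0.055100 / 0.67070 = 0.0822. Hence P(¬H|E) = 1 − 0.0822 = 0.9178.

P(¬H | E) ≈ 0.9178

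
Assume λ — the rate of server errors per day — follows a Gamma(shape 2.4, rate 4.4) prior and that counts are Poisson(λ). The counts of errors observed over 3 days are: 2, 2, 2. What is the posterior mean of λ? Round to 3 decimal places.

Posterior mean ≈ 1.135

The Poisson likelihood adds the total count to the shape and the number of exposure periods to the rate. Here ∑xᵢ = 6 and n = 3, so shape 2.4→8.4 and rate 4.4→7.4.
Posterior mean = shape/rate = 8.4/7.4 = 1.135.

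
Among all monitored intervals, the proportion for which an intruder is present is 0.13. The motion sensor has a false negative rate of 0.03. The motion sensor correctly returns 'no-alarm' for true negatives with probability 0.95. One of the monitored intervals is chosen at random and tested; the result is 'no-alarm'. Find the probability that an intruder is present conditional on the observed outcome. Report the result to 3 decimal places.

Let H be the event that an intruder is present. P(H) = 0.13, so P(¬H) = 0.87. With E the 'no-alarm' result, P(E|H) = 0.03 and P(E|¬H) = 0.95.
P(E) = 0.03·0.13 + 0.95·0.87 = 0.0039000 + 0.82650 = 0.83040.
By Bayes' theorem, P(H|E) = 0.0039000 / 0.83040 = 0.005.

P(H | E) ≈ 0.005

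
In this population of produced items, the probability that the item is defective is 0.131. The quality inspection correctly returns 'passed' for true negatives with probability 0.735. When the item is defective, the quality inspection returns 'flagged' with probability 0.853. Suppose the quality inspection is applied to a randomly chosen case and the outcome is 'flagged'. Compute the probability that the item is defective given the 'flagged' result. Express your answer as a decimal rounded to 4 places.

P(H | E) ≈ 0.3267

Write H for 'the item is defective'. Prior odds H:¬H = 0.131/0.869 = 0.15075. For the 'flagged' outcome, the likelihood ratio is 0.853/0.265 = 3.2189.
Posterior odds = 0.15075 × 3.2189 = 0.48524, so P(H|E) = 0.48524/(1+0.48524) = 0.3267.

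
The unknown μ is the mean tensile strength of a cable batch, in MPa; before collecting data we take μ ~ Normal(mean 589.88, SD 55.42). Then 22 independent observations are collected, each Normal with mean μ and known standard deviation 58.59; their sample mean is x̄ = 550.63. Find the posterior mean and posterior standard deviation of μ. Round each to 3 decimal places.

Posterior mean ≈ 552.528; posterior SD ≈ 12.186

With known σ, the Normal prior is conjugate. Weight on the data is w = (n/σ²)/(n/σ² + 1/τ₀²) = 0.00640878/(0.00640878+0.00032559) = 0.95165.
Posterior mean = w·x̄ + (1−w)·μ₀ = 0.95165·550.63 + 0.048347·589.88 = 552.528. Posterior variance = 1/(0.00640878+0.00032559) = 148.492, so SD = 12.186.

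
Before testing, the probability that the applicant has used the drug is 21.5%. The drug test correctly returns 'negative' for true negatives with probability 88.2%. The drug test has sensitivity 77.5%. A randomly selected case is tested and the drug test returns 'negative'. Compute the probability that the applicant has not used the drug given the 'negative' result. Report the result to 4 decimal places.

Write H for 'the applicant has used the drug'. Prior odds H:¬H = 0.215/0.785 = 0.27389. For the 'negative' outcome, the likelihood ratio is 0.225/0.882 = 0.25510.
Posterior odds = 0.27389 × 0.25510 = 0.069869, so P(H|E) = 0.069869/(1+0.069869) = 0.0653. Then P(¬H|E) = 1 − 0.0653 = 0.9347.

P(¬H | E) ≈ 0.9347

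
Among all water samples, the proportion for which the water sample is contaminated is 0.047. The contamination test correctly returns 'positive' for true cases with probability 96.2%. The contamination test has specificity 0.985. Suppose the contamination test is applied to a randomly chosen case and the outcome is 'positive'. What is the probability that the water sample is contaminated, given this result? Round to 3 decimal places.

P(H | E) ≈ 0.760

Write H for 'the water sample is contaminated'. Prior odds H:¬H = 0.047/0.953 = 0.049318. For the 'positive' outcome, the likelihood ratio is 0.962/0.015 = 64.133.
Posterior odds = 0.049318 × 64.133 = 3.1629, so P(H|E) = 3.1629/(1+3.1629) = 0.760.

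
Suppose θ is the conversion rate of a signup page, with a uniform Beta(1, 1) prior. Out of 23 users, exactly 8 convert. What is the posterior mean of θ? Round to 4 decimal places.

Posterior mean ≈ 0.3600

Observing 8 successes and 15 failures updates Beta(1, 1) by adding the success and failure counts to the two shape parameters: α = 1+8 = 9, β = 1+15 = 16.
E[θ | data] = 9/(9+16) = 0.3600.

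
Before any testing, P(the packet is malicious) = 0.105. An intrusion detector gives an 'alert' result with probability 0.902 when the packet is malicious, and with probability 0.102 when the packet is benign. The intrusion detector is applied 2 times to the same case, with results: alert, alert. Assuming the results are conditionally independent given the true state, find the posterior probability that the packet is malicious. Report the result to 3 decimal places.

Let H be the event that the packet is malicious; start with P(H) = 0.105. P('alert'|H) = 0.902, P('alert'|¬H) = 0.102.
Update on result 1 ('alert'): P(H) ← 0.902·0.1050 / (0.902·0.1050 + 0.102·0.8950) = 0.094710/0.18600 = 0.5092.
Update on result 2 ('alert'): P(H) ← 0.902·0.5092 / (0.902·0.5092 + 0.102·0.4908) = 0.45929/0.50935 = 0.9017.

Posterior P(H) ≈ 0.902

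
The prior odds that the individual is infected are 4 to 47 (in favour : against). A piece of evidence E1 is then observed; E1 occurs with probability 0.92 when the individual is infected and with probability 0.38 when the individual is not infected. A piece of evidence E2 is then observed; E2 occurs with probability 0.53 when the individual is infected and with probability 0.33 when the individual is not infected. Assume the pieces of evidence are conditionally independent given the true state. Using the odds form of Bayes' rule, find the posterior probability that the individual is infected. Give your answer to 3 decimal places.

Posterior probability ≈ 0.249

Prior odds = 4/47 = 0.085106.
Likelihood ratio for E1 = 0.92/0.38 = 2.4211.
Likelihood ratio for E2 = 0.53/0.33 = 1.6061.
Posterior odds = prior odds × LR₁ × LR₂ = 0.33092.
Posterior probability = odds/(1+odds) = 0.33092/1.3309 = 0.249.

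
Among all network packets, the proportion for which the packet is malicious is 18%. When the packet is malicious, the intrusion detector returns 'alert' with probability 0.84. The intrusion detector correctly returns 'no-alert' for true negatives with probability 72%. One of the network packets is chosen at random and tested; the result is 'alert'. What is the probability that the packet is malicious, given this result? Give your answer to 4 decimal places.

Write H for 'the packet is malicious'. Prior odds H:¬H = 0.18/0.82 = 0.21951. For the 'alert' outcome, the likelihood ratio is 0.84/0.28 = 3.0000.
Posterior odds = 0.21951 × 3.0000 = 0.65854, so P(H|E) = 0.65854/(1+0.65854) = 0.3971.

P(H | E) ≈ 0.3971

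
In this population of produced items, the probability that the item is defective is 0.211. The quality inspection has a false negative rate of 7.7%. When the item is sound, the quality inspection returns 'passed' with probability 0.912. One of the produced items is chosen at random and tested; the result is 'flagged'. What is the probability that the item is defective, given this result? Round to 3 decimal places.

P(H | E) ≈ 0.737

Write H for 'the item is defective'. Prior odds H:¬H = 0.211/0.789 = 0.26743. For the 'flagged' outcome, the likelihood ratio is 0.923/0.088 = 10.489.
Posterior odds = 0.26743 × 10.489 = 2.8049, so P(H|E) = 2.8049/(1+2.8049) = 0.737.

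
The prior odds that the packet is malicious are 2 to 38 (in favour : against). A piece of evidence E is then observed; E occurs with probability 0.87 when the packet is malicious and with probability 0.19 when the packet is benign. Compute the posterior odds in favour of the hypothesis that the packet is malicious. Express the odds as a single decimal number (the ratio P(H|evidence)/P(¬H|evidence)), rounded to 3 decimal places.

Prior odds = 2/38 = 0.052632.
Likelihood ratio for E = 0.87/0.19 = 4.5789.
Posterior odds = prior odds × LR = 0.24100.

Posterior odds ≈ 0.241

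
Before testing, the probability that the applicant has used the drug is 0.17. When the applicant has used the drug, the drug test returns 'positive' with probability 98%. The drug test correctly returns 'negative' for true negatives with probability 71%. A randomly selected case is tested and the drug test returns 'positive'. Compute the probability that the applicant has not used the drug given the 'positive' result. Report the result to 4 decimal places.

P(¬H | E) ≈ 0.5910

Write H for 'the applicant has used the drug'. Prior odds H:¬H = 0.17/0.83 = 0.20482. For the 'positive' outcome, the likelihood ratio is 0.98/0.29 = 3.3793.
Posterior odds = 0.20482 × 3.3793 = 0.69215, so P(H|E) = 0.69215/(1+0.69215) = 0.4090. Then P(¬H|E) = 1 − 0.4090 = 0.5910.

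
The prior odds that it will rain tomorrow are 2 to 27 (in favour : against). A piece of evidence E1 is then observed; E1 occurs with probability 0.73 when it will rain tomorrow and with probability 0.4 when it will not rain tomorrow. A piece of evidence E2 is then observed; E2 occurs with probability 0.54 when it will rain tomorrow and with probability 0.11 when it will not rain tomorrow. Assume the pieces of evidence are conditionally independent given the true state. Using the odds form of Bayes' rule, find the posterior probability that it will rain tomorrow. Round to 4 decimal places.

Prior odds = 2/27 = 0.074074.
Likelihood ratio for E1 = 0.73/0.4 = 1.8250.
Likelihood ratio for E2 = 0.54/0.11 = 4.9091.
Posterior odds = prior odds × LR₁ × LR₂ = 0.66364.
Posterior probability = odds/(1+odds) = 0.66364/1.6636 = 0.3989.

Posterior probability ≈ 0.3989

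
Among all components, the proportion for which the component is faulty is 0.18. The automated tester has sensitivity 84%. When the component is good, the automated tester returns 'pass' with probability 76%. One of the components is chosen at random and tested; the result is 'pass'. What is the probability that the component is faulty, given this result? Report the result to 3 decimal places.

P(H | E) ≈ 0.044

Write H for 'the component is faulty'. Prior odds H:¬H = 0.18/0.82 = 0.21951. For the 'pass' outcome, the likelihood ratio is 0.16/0.76 = 0.21053.
Posterior odds = 0.21951 × 0.21053 = 0.046213, so P(H|E) = 0.046213/(1+0.046213) = 0.044.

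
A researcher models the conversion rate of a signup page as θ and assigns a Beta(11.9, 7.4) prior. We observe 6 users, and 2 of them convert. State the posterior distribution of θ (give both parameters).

Observing 2 successes and 4 failures updates Beta(11.9, 7.4) by adding the success and failure counts to the two shape parameters: α = 11.9+2 = 13.9, β = 7.4+4 = 11.4.

Posterior: Beta(13.9, 11.4)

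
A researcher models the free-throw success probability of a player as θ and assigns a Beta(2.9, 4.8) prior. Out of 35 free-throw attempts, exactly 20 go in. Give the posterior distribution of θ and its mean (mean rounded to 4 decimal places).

Posterior: Beta(22.9, 19.8); mean ≈ 0.5363

Observing 20 successes and 15 failures updates Beta(2.9, 4.8) by adding the success and failure counts to the two shape parameters: α = 2.9+20 = 22.9, β = 4.8+15 = 19.8.
E[θ | data] = 22.9/(22.9+19.8) = 0.5363.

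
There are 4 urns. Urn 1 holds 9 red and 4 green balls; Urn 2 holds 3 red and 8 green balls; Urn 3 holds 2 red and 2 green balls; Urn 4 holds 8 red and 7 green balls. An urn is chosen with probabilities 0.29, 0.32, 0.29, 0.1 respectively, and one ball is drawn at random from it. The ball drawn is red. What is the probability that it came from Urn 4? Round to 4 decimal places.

P(red|Urn 1) = 0.6923; P(red|Urn 2) = 0.2727; P(red|Urn 3) = 0.5; P(red|Urn 4) = 0.5333.
Prior × likelihood for each source: 0.29·0.6923=0.2008, 0.32·0.2727=0.08727, 0.29·0.5=0.1450, 0.1·0.5333=0.05333. Summing gives P(red) = 0.48638.
P(Urn 4 | red) = 0.05333 / 0.48638 = 0.1097.

Posterior probability ≈ 0.1097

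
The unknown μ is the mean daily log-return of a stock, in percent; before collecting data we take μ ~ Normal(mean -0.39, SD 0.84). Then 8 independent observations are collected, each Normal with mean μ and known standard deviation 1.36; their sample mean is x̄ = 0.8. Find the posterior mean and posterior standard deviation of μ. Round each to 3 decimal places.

Prior precision 1/τ₀² = 1/0.84² = 1.41723; data precision n/σ² = 8/1.36² = 4.32526.
Posterior precision = 1.41723 + 4.32526 = 5.74249, giving posterior SD = 1/√5.74249 = 0.417.
Posterior mean = (1.41723·-0.39 + 4.32526·0.8) / 5.74249 = 0.506.

Posterior mean ≈ 0.506; posterior SD ≈ 0.417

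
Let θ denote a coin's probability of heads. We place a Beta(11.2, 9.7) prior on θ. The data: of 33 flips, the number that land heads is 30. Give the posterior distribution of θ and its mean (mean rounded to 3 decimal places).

Observing 30 successes and 3 failures updates Beta(11.2, 9.7) by adding the success and failure counts to the two shape parameters: α = 11.2+30 = 41.2, β = 9.7+3 = 12.7.
Posterior mean = α/(α+β) = 41.2/53.9 = 0.764.

Posterior: Beta(41.2, 12.7); mean ≈ 0.764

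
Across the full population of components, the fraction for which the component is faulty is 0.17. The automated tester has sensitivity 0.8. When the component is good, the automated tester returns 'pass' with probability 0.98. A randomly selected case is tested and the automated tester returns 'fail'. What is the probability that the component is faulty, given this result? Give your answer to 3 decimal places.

P(H | E) ≈ 0.891

Let H be the event that the component is faulty. P(H) = 0.17, so P(¬H) = 0.83. With E the 'fail' result, P(E|H) = 0.8 and P(E|¬H) = 0.02.
P(E) = 0.8·0.17 + 0.02·0.83 = 0.13600 + 0.016600 = 0.15260.
By Bayes' theorem, P(H|E) = 0.13600 / 0.15260 = 0.891.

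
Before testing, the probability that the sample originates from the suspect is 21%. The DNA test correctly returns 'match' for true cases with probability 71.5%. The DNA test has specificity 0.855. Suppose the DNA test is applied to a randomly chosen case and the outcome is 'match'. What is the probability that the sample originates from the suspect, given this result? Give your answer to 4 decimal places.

P(H | E) ≈ 0.5672

Let H be the event that the sample originates from the suspect. P(H) = 0.21, so P(¬H) = 0.79. With E the 'match' result, P(E|H) = 0.715 and P(E|¬H) = 0.145.
P(E) = 0.715·0.21 + 0.145·0.79 = 0.15015 + 0.11455 = 0.26470.
By Bayes' theorem, P(H|E) = 0.15015 / 0.26470 = 0.5672.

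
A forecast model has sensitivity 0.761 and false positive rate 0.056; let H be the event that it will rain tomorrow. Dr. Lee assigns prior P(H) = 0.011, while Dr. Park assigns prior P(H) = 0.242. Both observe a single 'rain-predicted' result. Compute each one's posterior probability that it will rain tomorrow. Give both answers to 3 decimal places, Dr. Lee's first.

The likelihood ratio for a 'rain-predicted' result is 0.761/0.056 = 13.589.
Dr. Lee: prior odds 0.011/0.989 = 0.011122; posterior odds 0.15114; posterior probability 0.131.
Dr. Park: prior odds 0.242/0.758 = 0.31926; posterior odds 4.3385; posterior probability 0.813.

Dr. Lee: 0.131; Dr. Park: 0.813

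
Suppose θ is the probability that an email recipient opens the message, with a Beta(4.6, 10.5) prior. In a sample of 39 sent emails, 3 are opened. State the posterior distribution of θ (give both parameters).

The binomial likelihood is conjugate to the Beta prior: with 3 successes and 36 failures, the posterior is Beta(4.6+3, 10.5+36) = Beta(7.6, 46.5).

Posterior: Beta(7.6, 46.5)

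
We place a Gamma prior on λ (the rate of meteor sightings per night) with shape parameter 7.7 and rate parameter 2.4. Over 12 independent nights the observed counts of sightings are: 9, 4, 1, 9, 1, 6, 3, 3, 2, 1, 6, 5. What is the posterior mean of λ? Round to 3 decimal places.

Posterior mean ≈ 4.007

Total count ∑xᵢ = 50 over n = 12 nights.
Gamma is conjugate to the Poisson likelihood: posterior is Gamma(shape = 7.7+50 = 57.7, rate = 2.4+12 = 14.4).
Posterior mean = shape/rate = 57.7/14.4 = 4.007.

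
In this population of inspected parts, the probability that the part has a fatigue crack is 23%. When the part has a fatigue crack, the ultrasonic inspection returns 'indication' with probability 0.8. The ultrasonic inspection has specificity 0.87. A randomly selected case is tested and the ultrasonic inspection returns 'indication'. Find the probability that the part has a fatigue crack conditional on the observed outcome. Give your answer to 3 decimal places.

Let H be the event that the part has a fatigue crack. P(H) = 0.23, so P(¬H) = 0.77. With E the 'indication' result, P(E|H) = 0.8 and P(E|¬H) = 0.13.
P(E) = 0.8·0.23 + 0.13·0.77 = 0.18400 + 0.10010 = 0.28410.
By Bayes' theorem, P(H|E) = 0.18400 / 0.28410 = 0.648.

P(H | E) ≈ 0.648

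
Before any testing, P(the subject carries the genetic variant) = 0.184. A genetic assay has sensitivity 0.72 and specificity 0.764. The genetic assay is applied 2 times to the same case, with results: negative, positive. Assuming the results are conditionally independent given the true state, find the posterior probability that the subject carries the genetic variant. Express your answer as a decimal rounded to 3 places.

Let H be the event that the subject carries the genetic variant; start with P(H) = 0.184. P('positive'|H) = 0.72, P('positive'|¬H) = 0.236.
Update on result 1 ('negative'): P(H) ← 0.28·0.1840 / (0.28·0.1840 + 0.764·0.8160) = 0.051520/0.67494 = 0.0763.
Update on result 2 ('positive'): P(H) ← 0.72·0.0763 / (0.72·0.0763 + 0.236·0.9237) = 0.054959/0.27294 = 0.2014.

Posterior P(H) ≈ 0.201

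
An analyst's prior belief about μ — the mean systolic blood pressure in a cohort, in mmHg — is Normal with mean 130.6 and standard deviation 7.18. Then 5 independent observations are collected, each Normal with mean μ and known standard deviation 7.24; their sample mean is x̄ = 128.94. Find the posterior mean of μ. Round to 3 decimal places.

Prior precision 1/τ₀² = 1/7.18² = 0.0193977; data precision n/σ² = 5/7.24² = 0.0953878.
Posterior precision = 0.0193977 + 0.0953878 = 0.114786.
Posterior mean = (0.0193977·130.6 + 0.0953878·128.94) / 0.114786 = 129.221.

Posterior mean ≈ 129.221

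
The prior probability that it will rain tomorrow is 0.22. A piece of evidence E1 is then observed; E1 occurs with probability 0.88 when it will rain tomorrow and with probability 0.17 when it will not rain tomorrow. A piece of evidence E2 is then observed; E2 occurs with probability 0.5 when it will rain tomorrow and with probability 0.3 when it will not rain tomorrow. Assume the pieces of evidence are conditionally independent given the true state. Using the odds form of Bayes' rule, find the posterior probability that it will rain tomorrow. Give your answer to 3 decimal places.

Prior odds = 0.22/(1−0.22) = 0.28205. In log-odds, ln(0.28205) = -1.2657.
Add log likelihood ratios: ln(5.1765) + ln(1.6667) = 2.1549.
Posterior log-odds = 0.88928, so posterior odds = exp(0.88928) = 2.4334. Converting, P(H|E) = 2.4334/3.4334 = 0.709.

Posterior probability ≈ 0.709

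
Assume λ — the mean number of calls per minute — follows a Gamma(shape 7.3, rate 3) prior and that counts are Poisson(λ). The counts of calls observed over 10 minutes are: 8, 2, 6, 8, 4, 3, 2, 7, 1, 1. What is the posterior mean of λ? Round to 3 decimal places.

The Poisson likelihood adds the total count to the shape and the number of exposure periods to the rate. Here ∑xᵢ = 42 and n = 10, so shape 7.3→49.3 and rate 3→13.
E[λ | data] = 49.3/13 = 3.792.

Posterior mean ≈ 3.792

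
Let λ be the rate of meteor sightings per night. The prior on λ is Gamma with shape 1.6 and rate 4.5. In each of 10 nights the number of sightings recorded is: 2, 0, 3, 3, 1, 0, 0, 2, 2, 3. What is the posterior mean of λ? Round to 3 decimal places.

Posterior mean ≈ 1.214

Total count ∑xᵢ = 16 over n = 10 nights.
Gamma is conjugate to the Poisson likelihood: posterior is Gamma(shape = 1.6+16 = 17.6, rate = 4.5+10 = 14.5).
Posterior mean = shape/rate = 17.6/14.5 = 1.214.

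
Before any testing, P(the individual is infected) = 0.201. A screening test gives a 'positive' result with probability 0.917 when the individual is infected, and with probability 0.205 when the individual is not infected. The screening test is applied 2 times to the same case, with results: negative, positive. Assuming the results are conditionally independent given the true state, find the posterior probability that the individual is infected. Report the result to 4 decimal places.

Posterior P(H) ≈ 0.1051

With H the event that the individual is infected, the joint likelihood of the observed sequence is P(data|H) = 0.083·0.917 = 0.076111 and P(data|¬H) = 0.795·0.205 = 0.16298.
Bayes: P(H|data) = 0.201·0.076111 / (0.201·0.076111 + 0.799·0.16298) = 0.015298/0.14552 = 0.1051.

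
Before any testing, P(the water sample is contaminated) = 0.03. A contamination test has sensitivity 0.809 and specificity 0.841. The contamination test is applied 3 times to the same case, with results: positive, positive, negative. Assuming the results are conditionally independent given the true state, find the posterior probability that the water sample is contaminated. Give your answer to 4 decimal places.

Let H be the event that the water sample is contaminated; start with P(H) = 0.03. P('positive'|H) = 0.809, P('positive'|¬H) = 0.159.
Update on result 1 ('positive'): P(H) ← 0.809·0.0300 / (0.809·0.0300 + 0.159·0.9700) = 0.024270/0.17850 = 0.1360.
Update on result 2 ('positive'): P(H) ← 0.809·0.1360 / (0.809·0.1360 + 0.159·0.8640) = 0.11000/0.24738 = 0.4447.
Update on result 3 ('negative'): P(H) ← 0.191·0.4447 / (0.191·0.4447 + 0.841·0.5553) = 0.084928/0.55198 = 0.1539.

Posterior P(H) ≈ 0.1539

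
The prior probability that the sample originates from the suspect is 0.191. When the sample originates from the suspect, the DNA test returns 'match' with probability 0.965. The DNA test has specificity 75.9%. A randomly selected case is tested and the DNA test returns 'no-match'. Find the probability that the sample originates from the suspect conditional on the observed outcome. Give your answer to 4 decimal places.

P(H | E) ≈ 0.0108

Write H for 'the sample originates from the suspect'. Prior odds H:¬H = 0.191/0.809 = 0.23609. For the 'no-match' outcome, the likelihood ratio is 0.035/0.759 = 0.046113.
Posterior odds = 0.23609 × 0.046113 = 0.010887, so P(H|E) = 0.010887/(1+0.010887) = 0.0108.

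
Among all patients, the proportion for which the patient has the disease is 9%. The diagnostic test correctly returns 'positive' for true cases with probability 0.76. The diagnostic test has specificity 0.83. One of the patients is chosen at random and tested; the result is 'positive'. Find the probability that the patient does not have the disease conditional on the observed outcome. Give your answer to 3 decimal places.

P(¬H | E) ≈ 0.693

Write H for 'the patient has the disease'. Prior odds H:¬H = 0.09/0.91 = 0.098901. For the 'positive' outcome, the likelihood ratio is 0.76/0.17 = 4.4706.
Posterior odds = 0.098901 × 4.4706 = 0.44215, so P(H|E) = 0.44215/(1+0.44215) = 0.307. Then P(¬H|E) = 1 − 0.307 = 0.693.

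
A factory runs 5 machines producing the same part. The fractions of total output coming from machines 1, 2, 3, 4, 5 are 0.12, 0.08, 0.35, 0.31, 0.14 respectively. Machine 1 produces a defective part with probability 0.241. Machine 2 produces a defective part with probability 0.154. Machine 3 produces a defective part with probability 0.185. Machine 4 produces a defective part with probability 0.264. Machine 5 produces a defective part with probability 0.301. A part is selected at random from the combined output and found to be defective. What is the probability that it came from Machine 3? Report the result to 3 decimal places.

Posterior probability ≈ 0.282

Tabulate prior·likelihood by source: [1] prior 0.12, lik 0.241, product 0.02892; [2] prior 0.08, lik 0.154, product 0.01232; [3] prior 0.35, lik 0.185, product 0.06475; [4] prior 0.31, lik 0.264, product 0.08184; [5] prior 0.14, lik 0.301, product 0.04214.
Normalizing constant = 0.22997; the posterior for Machine 3 is its product over the sum, 0.06475/0.22997 = 0.282.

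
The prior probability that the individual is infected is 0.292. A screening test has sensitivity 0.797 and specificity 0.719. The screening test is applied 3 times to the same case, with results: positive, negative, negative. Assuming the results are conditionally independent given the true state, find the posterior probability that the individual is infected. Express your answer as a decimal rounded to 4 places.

Let H be the event that the individual is infected; start with P(H) = 0.292. P('positive'|H) = 0.797, P('positive'|¬H) = 0.281.
Update on result 1 ('positive'): P(H) ← 0.797·0.2920 / (0.797·0.2920 + 0.281·0.7080) = 0.23272/0.43167 = 0.5391.
Update on result 2 ('negative'): P(H) ← 0.203·0.5391 / (0.203·0.5391 + 0.719·0.4609) = 0.10944/0.44081 = 0.2483.
Update on result 3 ('negative'): P(H) ← 0.203·0.2483 / (0.203·0.2483 + 0.719·0.7517) = 0.050399/0.59089 = 0.0853.

Posterior P(H) ≈ 0.0853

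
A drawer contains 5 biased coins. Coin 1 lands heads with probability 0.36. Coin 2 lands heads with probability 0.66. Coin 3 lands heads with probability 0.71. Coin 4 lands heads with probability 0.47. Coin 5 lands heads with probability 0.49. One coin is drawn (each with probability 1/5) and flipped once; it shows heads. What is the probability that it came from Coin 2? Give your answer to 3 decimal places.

Posterior probability ≈ 0.245

P(heads|C1) = 0.36; P(heads|C2) = 0.66; P(heads|C3) = 0.71; P(heads|C4) = 0.47; P(heads|C5) = 0.49.
Prior × likelihood for each source: 0.2·0.36=0.07200, 0.2·0.66=0.1320, 0.2·0.71=0.1420, 0.2·0.47=0.09400, 0.2·0.49=0.09800. Summing gives P(heads) = 0.53800.
P(Coin 2 | heads) = 0.1320 / 0.53800 = 0.245.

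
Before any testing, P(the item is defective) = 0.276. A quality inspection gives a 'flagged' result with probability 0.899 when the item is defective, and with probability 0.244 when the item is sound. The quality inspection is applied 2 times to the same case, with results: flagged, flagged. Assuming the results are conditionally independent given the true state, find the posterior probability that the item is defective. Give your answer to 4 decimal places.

Posterior P(H) ≈ 0.8381

With H the event that the item is defective, the joint likelihood of the observed sequence is P(data|H) = 0.899·0.899 = 0.80820 and P(data|¬H) = 0.244·0.244 = 0.059536.
Bayes: P(H|data) = 0.276·0.80820 / (0.276·0.80820 + 0.724·0.059536) = 0.22306/0.26617 = 0.8381.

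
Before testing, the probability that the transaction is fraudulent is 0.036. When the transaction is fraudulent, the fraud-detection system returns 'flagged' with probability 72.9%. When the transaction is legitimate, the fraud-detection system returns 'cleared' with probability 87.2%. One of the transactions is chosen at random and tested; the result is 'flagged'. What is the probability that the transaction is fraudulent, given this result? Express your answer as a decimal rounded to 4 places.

P(H | E) ≈ 0.1754

Let H be the event that the transaction is fraudulent. P(H) = 0.036, so P(¬H) = 0.964. With E the 'flagged' result, P(E|H) = 0.729 and P(E|¬H) = 0.128.
P(E) = 0.729·0.036 + 0.128·0.964 = 0.026244 + 0.12339 = 0.14964.
By Bayes' theorem, P(H|E) = 0.026244 / 0.14964 = 0.1754.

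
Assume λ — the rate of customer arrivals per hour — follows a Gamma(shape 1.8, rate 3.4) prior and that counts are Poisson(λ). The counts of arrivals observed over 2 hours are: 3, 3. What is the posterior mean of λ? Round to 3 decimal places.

The Poisson likelihood adds the total count to the shape and the number of exposure periods to the rate. Here ∑xᵢ = 6 and n = 2, so shape 1.8→7.8 and rate 3.4→5.4.
Posterior mean = shape/rate = 7.8/5.4 = 1.444.

Posterior mean ≈ 1.444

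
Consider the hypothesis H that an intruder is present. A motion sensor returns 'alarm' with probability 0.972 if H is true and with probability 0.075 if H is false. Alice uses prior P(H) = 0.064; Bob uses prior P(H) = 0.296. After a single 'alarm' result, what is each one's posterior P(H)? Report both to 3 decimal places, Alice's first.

Alice: 0.470; Bob: 0.845

The likelihood ratio for an 'alarm' result is 0.972/0.075 = 12.960.
Alice: prior odds 0.064/0.936 = 0.068376; posterior odds 0.88615; posterior probability 0.470.
Bob: prior odds 0.296/0.704 = 0.42045; posterior odds 5.4491; posterior probability 0.845.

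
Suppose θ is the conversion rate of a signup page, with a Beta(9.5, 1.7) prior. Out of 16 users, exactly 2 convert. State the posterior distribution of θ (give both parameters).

The binomial likelihood is conjugate to the Beta prior: with 2 successes and 14 failures, the posterior is Beta(9.5+2, 1.7+14) = Beta(11.5, 15.7).

Posterior: Beta(11.5, 15.7)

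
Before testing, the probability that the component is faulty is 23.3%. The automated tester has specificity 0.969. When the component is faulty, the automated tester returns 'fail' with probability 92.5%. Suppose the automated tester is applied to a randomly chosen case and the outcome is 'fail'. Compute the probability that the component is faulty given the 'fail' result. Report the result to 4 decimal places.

Let H be the event that the component is faulty. P(H) = 0.233, so P(¬H) = 0.767. With E the 'fail' result, P(E|H) = 0.925 and P(E|¬H) = 0.031.
P(E) = 0.925·0.233 + 0.031·0.767 = 0.21553 + 0.023777 = 0.23930.
By Bayes' theorem, P(H|E) = 0.21553 / 0.23930 = 0.9006.

P(H | E) ≈ 0.9006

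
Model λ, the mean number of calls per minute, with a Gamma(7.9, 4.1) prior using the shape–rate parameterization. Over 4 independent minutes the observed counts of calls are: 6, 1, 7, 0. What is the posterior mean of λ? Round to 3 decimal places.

Posterior mean ≈ 2.704

Total count ∑xᵢ = 14 over n = 4 minutes.
Gamma is conjugate to the Poisson likelihood: posterior is Gamma(shape = 7.9+14 = 21.9, rate = 4.1+4 = 8.1).
Posterior mean = shape/rate = 21.9/8.1 = 2.704.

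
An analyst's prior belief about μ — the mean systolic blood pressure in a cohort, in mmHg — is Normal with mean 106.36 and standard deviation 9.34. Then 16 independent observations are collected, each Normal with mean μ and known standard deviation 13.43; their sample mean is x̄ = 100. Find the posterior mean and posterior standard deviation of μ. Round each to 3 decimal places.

With known σ, the Normal prior is conjugate. Weight on the data is w = (n/σ²)/(n/σ² + 1/τ₀²) = 0.0887091/(0.0887091+0.0114632) = 0.88557.
Posterior mean = w·x̄ + (1−w)·μ₀ = 0.88557·100 + 0.11443·106.36 = 100.728. Posterior variance = 1/(0.0887091+0.0114632) = 9.98280, so SD = 3.160.

Posterior mean ≈ 100.728; posterior SD ≈ 3.160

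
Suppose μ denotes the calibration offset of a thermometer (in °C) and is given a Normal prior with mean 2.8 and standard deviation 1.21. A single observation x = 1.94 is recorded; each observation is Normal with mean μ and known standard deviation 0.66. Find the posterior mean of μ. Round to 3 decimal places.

Posterior mean ≈ 2.137

Prior precision 1/τ₀² = 1/1.21² = 0.683013; data precision n/σ² = 1/0.66² = 2.29568.
Posterior precision = 0.683013 + 2.29568 = 2.97870.
Posterior mean = (0.683013·2.8 + 2.29568·1.94) / 2.97870 = 2.137.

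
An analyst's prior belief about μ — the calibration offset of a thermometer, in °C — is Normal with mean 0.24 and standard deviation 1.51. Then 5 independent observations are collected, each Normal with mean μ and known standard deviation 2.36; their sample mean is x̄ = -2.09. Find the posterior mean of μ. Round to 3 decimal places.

With known σ, the Normal prior is conjugate. Weight on the data is w = (n/σ²)/(n/σ² + 1/τ₀²) = 0.897731/(0.897731+0.438577) = 0.67180.
Posterior mean = w·x̄ + (1−w)·μ₀ = 0.67180·-2.09 + 0.32820·0.24 = -1.325.

Posterior mean ≈ -1.325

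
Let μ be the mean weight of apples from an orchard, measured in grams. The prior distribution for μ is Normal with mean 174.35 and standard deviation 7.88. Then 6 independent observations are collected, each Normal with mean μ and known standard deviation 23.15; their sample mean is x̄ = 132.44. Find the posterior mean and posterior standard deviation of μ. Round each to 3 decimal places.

Posterior mean ≈ 157.163; posterior SD ≈ 6.052

With known σ, the Normal prior is conjugate. Weight on the data is w = (n/σ²)/(n/σ² + 1/τ₀²) = 0.0111956/(0.0111956+0.0161045) = 0.41009.
Posterior mean = w·x̄ + (1−w)·μ₀ = 0.41009·132.44 + 0.58991·174.35 = 157.163. Posterior variance = 1/(0.0111956+0.0161045) = 36.6298, so SD = 6.052.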